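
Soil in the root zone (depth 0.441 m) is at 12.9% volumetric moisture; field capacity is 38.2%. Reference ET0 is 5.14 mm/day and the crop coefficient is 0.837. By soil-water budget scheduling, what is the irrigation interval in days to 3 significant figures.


Approach: apply soil-water budget scheduling, SMD = (FC-theta)/100*depth*1000; ETc = ET0*Kc; interval = SMD/ETc.
Step 1 — soil moisture deficit:
  SMD = (38.2 - 12.9)/100 * 0.441 * 1000 = 111.57 mm
Step 2 — daily crop ET (ETc = ET0*Kc):
  ETc = 5.14 * 0.837 = 4.3022 mm/day
Step 3 — irrigation interval (SMD/ETc):
  interval = 111.57 / 4.3022 = 25.9 days
Therefore the irrigation interval = 25.9 days.


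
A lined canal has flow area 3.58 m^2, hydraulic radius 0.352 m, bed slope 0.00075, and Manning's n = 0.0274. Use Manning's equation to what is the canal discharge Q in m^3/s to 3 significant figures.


Approach: apply Manning's equation, Q = (1/n)*A*R^(2/3)*S^(1/2).
Q = (1/0.0274) * 3.58 * 0.352^(2/3) * 0.00075^(1/2) = 1.78 m^3/s
Therefore the canal discharge Q = 1.78 m^3/s.


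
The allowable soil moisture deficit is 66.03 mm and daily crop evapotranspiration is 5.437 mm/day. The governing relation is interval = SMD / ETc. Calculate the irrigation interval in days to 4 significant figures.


interval = 66.03 / 5.437 = 12.14 days
Therefore the irrigation interval = 12.14 days.


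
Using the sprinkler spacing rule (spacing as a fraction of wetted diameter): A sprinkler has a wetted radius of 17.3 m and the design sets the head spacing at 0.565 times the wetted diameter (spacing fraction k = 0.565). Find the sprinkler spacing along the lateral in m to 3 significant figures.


Approach: apply the sprinkler spacing rule (spacing as a fraction of wetted diameter), S = k*(2*R).
S = 0.565 * (2 * 17.3) = 19.5 m
Therefore the sprinkler spacing along the lateral = 19.5 m.


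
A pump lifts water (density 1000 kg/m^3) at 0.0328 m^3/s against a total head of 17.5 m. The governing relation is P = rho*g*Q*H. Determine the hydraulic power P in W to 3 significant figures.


P = 1000 * 9.81 * 0.0328 * 17.5 = 5630 W
Therefore the hydraulic power P = 5630 W.


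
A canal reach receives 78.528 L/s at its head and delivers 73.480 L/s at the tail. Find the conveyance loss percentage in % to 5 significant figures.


Approach: apply the conveyance loss ratio, loss% = ((Q_head - Q_tail)/Q_head)*100.
loss = ((78.528 - 73.480)/78.528)*100 = 6.4283 %
Therefore the conveyance loss percentage = 6.4283 %.


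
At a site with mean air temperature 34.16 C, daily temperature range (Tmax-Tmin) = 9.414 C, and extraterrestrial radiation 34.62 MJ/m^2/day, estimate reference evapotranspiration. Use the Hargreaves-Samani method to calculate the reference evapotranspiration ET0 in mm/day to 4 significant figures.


Approach: apply the Hargreaves-Samani method, ET0 = 0.0023*(Tmean+17.8)*sqrt(Tmax-Tmin)*0.408*Ra.
ET0 = 0.0023*(34.16+17.8)*sqrt(9.414)*0.408*34.62 = 5.179 mm/day
Therefore the reference evapotranspiration ET0 = 5.179 mm/day.


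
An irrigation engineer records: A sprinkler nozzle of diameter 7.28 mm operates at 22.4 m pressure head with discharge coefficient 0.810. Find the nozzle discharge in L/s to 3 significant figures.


Approach: apply the orifice equation, Q = Cd*A*sqrt(2*g*h), A = pi*(d/2)^2.
A = pi*(7.28e-3/2)^2 = 4.1625e-05 m^2
Q = 0.810 * 4.1625e-05 * sqrt(2*9.81*22.4) * 1000 = 0.707 L/s
Therefore the nozzle discharge = 0.707 L/s.


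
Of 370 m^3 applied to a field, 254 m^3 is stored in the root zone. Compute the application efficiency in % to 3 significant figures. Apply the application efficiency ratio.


Approach: apply the application efficiency ratio, Ea = (stored/applied)*100.
Ea = (254/370)*100 = 68.6 %
Therefore the application efficiency = 68.6 %.


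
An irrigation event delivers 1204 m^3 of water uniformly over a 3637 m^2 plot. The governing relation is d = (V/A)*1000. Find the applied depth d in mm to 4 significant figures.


d = (1204 / 3637) * 1000 = 331.0 mm
Therefore the applied depth d = 331.0 mm.


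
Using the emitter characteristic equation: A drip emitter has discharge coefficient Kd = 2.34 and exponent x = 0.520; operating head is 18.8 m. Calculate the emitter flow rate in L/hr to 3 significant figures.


Approach: apply the emitter characteristic equation, q = Kd * h^x.
q = 2.34 * 18.8^0.520 = 10.8 L/hr
Therefore the emitter flow rate = 10.8 L/hr.


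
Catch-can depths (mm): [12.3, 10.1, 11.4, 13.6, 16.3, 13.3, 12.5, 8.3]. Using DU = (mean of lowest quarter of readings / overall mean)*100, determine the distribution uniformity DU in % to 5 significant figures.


sorted lowest 2 of 8: [8.3, 10.1] -> mean = 9.200000 mm
overall mean = 12.22500 mm
DU = (9.200000/12.22500)*100 = 75.256 %
Therefore the distribution uniformity DU = 75.256 %.


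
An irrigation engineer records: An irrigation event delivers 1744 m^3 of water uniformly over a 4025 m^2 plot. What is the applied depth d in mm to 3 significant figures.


Approach: apply depth from volume over area, d = (V/A)*1000.
d = (1744 / 4025) * 1000 = 433 mm
Therefore the applied depth d = 433 mm.


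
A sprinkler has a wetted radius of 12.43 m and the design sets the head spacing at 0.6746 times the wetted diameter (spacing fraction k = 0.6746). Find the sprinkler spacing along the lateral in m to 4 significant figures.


Approach: apply the sprinkler spacing rule (spacing as a fraction of wetted diameter), S = k*(2*R).
S = 0.6746 * (2 * 12.43) = 16.77 m
Therefore the sprinkler spacing along the lateral = 16.77 m.


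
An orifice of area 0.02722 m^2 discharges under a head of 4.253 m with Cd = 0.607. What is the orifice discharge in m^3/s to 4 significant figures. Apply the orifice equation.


Approach: apply the orifice equation, Q = Cd*A*sqrt(2*g*h).
Q = 0.607 * 0.02722 * sqrt(2*9.81*4.253) = 0.1509 m^3/s
Therefore the orifice discharge = 0.1509 m^3/s.


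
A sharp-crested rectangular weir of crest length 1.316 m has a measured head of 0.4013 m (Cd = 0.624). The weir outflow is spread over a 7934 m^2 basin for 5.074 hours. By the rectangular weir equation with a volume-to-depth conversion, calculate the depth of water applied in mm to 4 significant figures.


Approach: apply the rectangular weir equation with a volume-to-depth conversion, Q = (2/3)*Cd*L*sqrt(2g)*H^1.5; d = Q*t/A * 1000.
Step 1 — weir discharge:
  Q = (2/3)*0.624*1.316*sqrt(2*9.81)*0.4013^1.5 = 0.616457 m^3/s
Step 2 — volume: V = 0.616457 * 5.074*3600 = 11260.4 m^3
Step 3 — depth: d = V/A * 1000 = 11260.4/7934 * 1000 = 1419 mm
Therefore the depth of water applied = 1419 mm.


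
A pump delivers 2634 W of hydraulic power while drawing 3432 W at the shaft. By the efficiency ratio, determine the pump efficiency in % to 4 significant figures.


Approach: apply the efficiency ratio, eta = (P_out/P_in)*100.
eta = (2634 / 3432) * 100 = 76.75 %
Therefore the pump efficiency = 76.75 %.


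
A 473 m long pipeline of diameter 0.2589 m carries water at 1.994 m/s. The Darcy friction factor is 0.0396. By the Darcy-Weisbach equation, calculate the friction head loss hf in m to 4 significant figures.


Approach: apply the Darcy-Weisbach equation, hf = f*(L/D)*(v^2/(2g)).
hf = 0.0396 * (473/0.2589) * (1.994^2 / (2*9.81))
hf = 14.66 m
Therefore the friction head loss hf = 14.66 m.


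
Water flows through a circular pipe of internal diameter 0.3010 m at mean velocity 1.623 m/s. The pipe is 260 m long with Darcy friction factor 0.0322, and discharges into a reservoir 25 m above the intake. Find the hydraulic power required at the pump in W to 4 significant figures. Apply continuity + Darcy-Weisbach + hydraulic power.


Approach: apply continuity + Darcy-Weisbach + hydraulic power, Q = A*v; hf = f*(L/D)*(v^2/(2g)); H = static + hf; P = rho*g*Q*H.
Step 1 — flow rate (continuity, Q = A*v):
  A = pi*(0.3010/2)^2 = 0.0711579 m^2
  Q = 0.0711579 * 1.623 = 0.115489 m^3/s
Step 2 — friction head loss (Darcy-Weisbach):
  hf = 0.0322 * (260/0.3010) * (1.623^2 / (2*9.81))
  hf = 3.73423 m
Step 3 — total head: H = 25 + 3.73423 = 28.7342 m
Step 4 — hydraulic power (P = rho*g*Q*H):
  P = 1000 * 9.81 * 0.115489 * 28.7342 = 32550 W
Therefore the hydraulic power required at the pump = 32550 W.


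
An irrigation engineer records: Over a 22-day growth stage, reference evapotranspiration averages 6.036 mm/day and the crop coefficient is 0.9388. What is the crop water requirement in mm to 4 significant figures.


Approach: apply the crop water requirement relation, CWR = ET0 * Kc * days.
CWR = 6.036 * 0.9388 * 22 = 124.7 mm
Therefore the crop water requirement = 124.7 mm.


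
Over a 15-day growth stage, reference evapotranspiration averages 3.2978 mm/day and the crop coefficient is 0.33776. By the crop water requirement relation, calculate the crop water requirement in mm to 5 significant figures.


Approach: apply the crop water requirement relation, CWR = ET0 * Kc * days.
CWR = 3.2978 * 0.33776 * 15 = 16.708 mm
Therefore the crop water requirement = 16.708 mm.


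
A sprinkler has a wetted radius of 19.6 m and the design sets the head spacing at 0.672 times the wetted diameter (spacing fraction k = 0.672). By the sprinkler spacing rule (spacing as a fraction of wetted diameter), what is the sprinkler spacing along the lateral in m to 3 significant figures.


Approach: apply the sprinkler spacing rule (spacing as a fraction of wetted diameter), S = k*(2*R).
S = 0.672 * (2 * 19.6) = 26.3 m
Therefore the sprinkler spacing along the lateral = 26.3 m.


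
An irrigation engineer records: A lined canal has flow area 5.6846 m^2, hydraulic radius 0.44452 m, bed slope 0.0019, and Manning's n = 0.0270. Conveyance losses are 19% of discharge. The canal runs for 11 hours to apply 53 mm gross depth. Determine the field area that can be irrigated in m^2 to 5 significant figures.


Approach: apply Manning's equation with a conveyance and depth budget, Q = (1/n)*A*R^(2/3)*S^(1/2); Q_field = Q*(1-loss); Area = Q_field*t/(d/1000).
Step 1 — canal discharge (Manning's equation):
  Q = (1/0.0270) * 5.6846 * 0.44452^(2/3) * 0.0019^(1/2) = 5.345321 m^3/s
Step 2 — delivered flow: Q_field = 5.345321*(1 - 19/100) = 4.329710 m^3/s
Step 3 — volume delivered: V = 4.329710 * 11*3600 = 171456.5 m^3
Step 4 — area served: A = V / (depth/1000) = 171456.5 / 0.053 = 3235000 m^2
Therefore the field area that can be irrigated = 3235000 m^2.


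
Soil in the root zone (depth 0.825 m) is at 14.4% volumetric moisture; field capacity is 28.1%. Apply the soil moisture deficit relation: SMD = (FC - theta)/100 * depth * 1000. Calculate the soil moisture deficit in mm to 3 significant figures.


SMD = (28.1 - 14.4)/100 * 0.825 * 1000 = 113 mm
Therefore the soil moisture deficit = 113 mm.


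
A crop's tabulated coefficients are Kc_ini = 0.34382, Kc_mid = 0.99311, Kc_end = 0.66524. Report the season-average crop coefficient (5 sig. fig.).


Approach: apply a simple seasonal average, Kc_avg = (Kc_ini + Kc_mid + Kc_end)/3.
Kc_avg = (0.34382 + 0.99311 + 0.66524)/3 = 0.66739
Therefore the season-average crop coefficient = 0.66739.


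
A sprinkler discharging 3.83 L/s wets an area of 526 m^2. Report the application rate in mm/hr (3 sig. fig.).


Approach: apply the application rate relation, rate = (Q/A)*3600.
rate = (3.83 / 526) * 3600 = 26.2 mm/hr
Therefore the application rate = 26.2 mm/hr.


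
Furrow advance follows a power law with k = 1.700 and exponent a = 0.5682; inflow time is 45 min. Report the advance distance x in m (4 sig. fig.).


Approach: apply the power-law advance function, x = k*t^a.
x = 1.700 * 45^0.5682 = 14.78 m
Therefore the advance distance x = 14.78 m.


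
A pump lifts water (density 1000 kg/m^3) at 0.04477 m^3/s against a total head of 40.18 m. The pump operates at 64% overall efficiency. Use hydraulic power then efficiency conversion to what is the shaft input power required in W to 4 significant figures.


Approach: apply hydraulic power then efficiency conversion, P = rho*g*Q*H; P_in = P/eta.
Step 1 — hydraulic power (P = rho*g*Q*H):
  P = 1000 * 9.81 * 0.04477 * 40.18 = 17646.8 W
Step 2 — input power: P_in = P/eta = 17646.8 / 0.64 = 27570 W
Therefore the shaft input power required = 27570 W.


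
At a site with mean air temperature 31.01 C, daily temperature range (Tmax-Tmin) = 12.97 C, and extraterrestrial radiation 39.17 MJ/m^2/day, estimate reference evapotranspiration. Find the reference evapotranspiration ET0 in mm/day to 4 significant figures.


Approach: apply the Hargreaves-Samani method, ET0 = 0.0023*(Tmean+17.8)*sqrt(Tmax-Tmin)*0.408*Ra.
ET0 = 0.0023*(31.01+17.8)*sqrt(12.97)*0.408*39.17 = 6.461 mm/day
Therefore the reference evapotranspiration ET0 = 6.461 mm/day.


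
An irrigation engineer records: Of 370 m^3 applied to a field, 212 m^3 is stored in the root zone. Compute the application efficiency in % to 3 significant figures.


Approach: apply the application efficiency ratio, Ea = (stored/applied)*100.
Ea = (212/370)*100 = 57.3 %
Therefore the application efficiency = 57.3 %.


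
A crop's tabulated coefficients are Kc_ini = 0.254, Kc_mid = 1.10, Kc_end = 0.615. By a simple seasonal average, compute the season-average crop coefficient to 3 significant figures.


Approach: apply a simple seasonal average, Kc_avg = (Kc_ini + Kc_mid + Kc_end)/3.
Kc_avg = (0.254 + 1.10 + 0.615)/3 = 0.656
Therefore the season-average crop coefficient = 0.656.


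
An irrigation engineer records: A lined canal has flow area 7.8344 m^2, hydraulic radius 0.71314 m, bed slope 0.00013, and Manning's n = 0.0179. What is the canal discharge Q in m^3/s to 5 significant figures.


Approach: apply Manning's equation, Q = (1/n)*A*R^(2/3)*S^(1/2).
Q = (1/0.0179) * 7.8344 * 0.71314^(2/3) * 0.00013^(1/2) = 3.9833 m^3/s
Therefore the canal discharge Q = 3.9833 m^3/s.


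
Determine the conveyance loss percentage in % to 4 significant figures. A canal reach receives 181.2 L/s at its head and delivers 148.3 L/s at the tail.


Approach: apply the conveyance loss ratio, loss% = ((Q_head - Q_tail)/Q_head)*100.
loss = ((181.2 - 148.3)/181.2)*100 = 18.16 %
Therefore the conveyance loss percentage = 18.16 %.


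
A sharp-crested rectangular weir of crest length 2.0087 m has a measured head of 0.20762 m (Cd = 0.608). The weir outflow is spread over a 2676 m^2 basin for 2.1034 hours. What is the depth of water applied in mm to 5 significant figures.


Approach: apply the rectangular weir equation with a volume-to-depth conversion, Q = (2/3)*Cd*L*sqrt(2g)*H^1.5; d = Q*t/A * 1000.
Step 1 — weir discharge:
  Q = (2/3)*0.608*2.0087*sqrt(2*9.81)*0.20762^1.5 = 0.3411777 m^3/s
Step 2 — volume: V = 0.3411777 * 2.1034*3600 = 2583.480 m^3
Step 3 — depth: d = V/A * 1000 = 2583.480/2676 * 1000 = 965.43 mm
Therefore the depth of water applied = 965.43 mm.


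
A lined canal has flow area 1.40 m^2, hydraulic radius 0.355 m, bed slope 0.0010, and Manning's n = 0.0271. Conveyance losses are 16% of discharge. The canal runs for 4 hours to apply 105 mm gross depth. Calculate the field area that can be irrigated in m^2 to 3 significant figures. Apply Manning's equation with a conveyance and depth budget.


Approach: apply Manning's equation with a conveyance and depth budget, Q = (1/n)*A*R^(2/3)*S^(1/2); Q_field = Q*(1-loss); Area = Q_field*t/(d/1000).
Step 1 — canal discharge (Manning's equation):
  Q = (1/0.0271) * 1.40 * 0.355^(2/3) * 0.0010^(1/2) = 0.81905 m^3/s
Step 2 — delivered flow: Q_field = 0.81905*(1 - 16/100) = 0.68800 m^3/s
Step 3 — volume delivered: V = 0.68800 * 4*3600 = 9907.2 m^3
Step 4 — area served: A = V / (depth/1000) = 9907.2 / 0.105 = 94400 m^2
Therefore the field area that can be irrigated = 94400 m^2.


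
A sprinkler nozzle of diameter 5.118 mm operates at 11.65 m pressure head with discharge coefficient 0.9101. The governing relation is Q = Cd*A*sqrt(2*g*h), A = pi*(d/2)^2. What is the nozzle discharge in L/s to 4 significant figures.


A = pi*(5.118e-3/2)^2 = 2.05727e-05 m^2
Q = 0.9101 * 2.05727e-05 * sqrt(2*9.81*11.65) * 1000 = 0.2831 L/s
Therefore the nozzle discharge = 0.2831 L/s.


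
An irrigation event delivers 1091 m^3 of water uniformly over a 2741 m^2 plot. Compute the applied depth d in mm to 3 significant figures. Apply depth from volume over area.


Approach: apply depth from volume over area, d = (V/A)*1000.
d = (1091 / 2741) * 1000 = 398 mm
Therefore the applied depth d = 398 mm.


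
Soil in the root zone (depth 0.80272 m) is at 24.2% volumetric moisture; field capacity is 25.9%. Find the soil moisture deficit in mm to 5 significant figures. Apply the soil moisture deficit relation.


Approach: apply the soil moisture deficit relation, SMD = (FC - theta)/100 * depth * 1000.
SMD = (25.9 - 24.2)/100 * 0.80272 * 1000 = 13.646 mm
Therefore the soil moisture deficit = 13.646 mm.


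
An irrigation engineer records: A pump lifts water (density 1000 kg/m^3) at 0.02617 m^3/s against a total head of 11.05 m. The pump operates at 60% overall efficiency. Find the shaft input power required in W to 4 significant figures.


Approach: apply hydraulic power then efficiency conversion, P = rho*g*Q*H; P_in = P/eta.
Step 1 — hydraulic power (P = rho*g*Q*H):
  P = 1000 * 9.81 * 0.02617 * 11.05 = 2836.84 W
Step 2 — input power: P_in = P/eta = 2836.84 / 0.6 = 4728 W
Therefore the shaft input power required = 4728 W.


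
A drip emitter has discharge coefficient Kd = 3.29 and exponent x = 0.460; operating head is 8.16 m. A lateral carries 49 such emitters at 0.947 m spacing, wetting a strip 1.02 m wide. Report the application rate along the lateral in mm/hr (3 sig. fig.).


Approach: apply the emitter equation with a lateral mass balance, q = Kd*h^x; Q = n*q; rate = Q/(n*spacing*width).
Step 1 — single emitter flow (q = Kd*h^x):
  q = 3.29 * 8.16^0.460 = 8.6412 L/hr
Step 2 — total lateral flow: Q = 49 * 8.6412 = 423.42 L/hr
Step 3 — wetted area: A = 49 * 0.947 * 1.02 = 47.331 m^2
Step 4 — application rate: Q/A = 423.42/47.331 = 8.95 mm/hr
Therefore the application rate along the lateral = 8.95 mm/hr.


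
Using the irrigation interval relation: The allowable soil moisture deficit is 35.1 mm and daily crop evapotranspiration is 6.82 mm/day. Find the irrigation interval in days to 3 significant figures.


Approach: apply the irrigation interval relation, interval = SMD / ETc.
interval = 35.1 / 6.82 = 5.15 days
Therefore the irrigation interval = 5.15 days.


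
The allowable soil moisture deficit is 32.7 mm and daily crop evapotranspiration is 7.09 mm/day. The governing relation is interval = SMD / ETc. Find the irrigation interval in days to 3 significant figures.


interval = 32.7 / 7.09 = 4.61 days
Therefore the irrigation interval = 4.61 days.


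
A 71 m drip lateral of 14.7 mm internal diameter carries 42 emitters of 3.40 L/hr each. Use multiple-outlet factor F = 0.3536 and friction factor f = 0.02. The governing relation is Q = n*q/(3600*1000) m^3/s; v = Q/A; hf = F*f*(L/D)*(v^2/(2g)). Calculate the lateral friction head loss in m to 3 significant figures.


Q = 42*3.40/(3600*1000) = 3.9667e-05 m^3/s
A = pi*(14.7e-3/2)^2 = 1.6972e-04 m^2, so v = Q/A = 0.23372 m/s
hf = 0.3536*0.02*(71/0.0147)*(0.23372^2/(2*9.81)) = 0.0951 m
Therefore the lateral friction head loss = 0.0951 m.


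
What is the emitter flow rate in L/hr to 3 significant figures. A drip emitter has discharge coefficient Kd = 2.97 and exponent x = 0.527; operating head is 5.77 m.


Approach: apply the emitter characteristic equation, q = Kd * h^x.
q = 2.97 * 5.77^0.527 = 7.48 L/hr
Therefore the emitter flow rate = 7.48 L/hr.


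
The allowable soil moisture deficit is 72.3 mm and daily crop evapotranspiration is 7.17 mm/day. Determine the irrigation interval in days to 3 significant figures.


Approach: apply the irrigation interval relation, interval = SMD / ETc.
interval = 72.3 / 7.17 = 10.1 days
Therefore the irrigation interval = 10.1 days.


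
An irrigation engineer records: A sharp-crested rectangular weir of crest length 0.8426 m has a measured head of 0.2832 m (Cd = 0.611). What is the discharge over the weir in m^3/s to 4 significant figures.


Approach: apply the rectangular weir equation, Q = (2/3)*Cd*L*sqrt(2g)*H^1.5.
Q = (2/3)*0.611*0.8426*sqrt(2*9.81)*0.2832^1.5 = 0.2291 m^3/s
Therefore the discharge over the weir = 0.2291 m^3/s.


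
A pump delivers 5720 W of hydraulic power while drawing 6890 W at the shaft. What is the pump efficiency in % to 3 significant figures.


Approach: apply the efficiency ratio, eta = (P_out/P_in)*100.
eta = (5720 / 6890) * 100 = 83.0 %
Therefore the pump efficiency = 83.0 %.


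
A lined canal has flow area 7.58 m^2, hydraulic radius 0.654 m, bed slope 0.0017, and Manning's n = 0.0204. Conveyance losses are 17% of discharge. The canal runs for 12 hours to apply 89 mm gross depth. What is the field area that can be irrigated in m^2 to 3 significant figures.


Approach: apply Manning's equation with a conveyance and depth budget, Q = (1/n)*A*R^(2/3)*S^(1/2); Q_field = Q*(1-loss); Area = Q_field*t/(d/1000).
Step 1 — canal discharge (Manning's equation):
  Q = (1/0.0204) * 7.58 * 0.654^(2/3) * 0.0017^(1/2) = 11.543 m^3/s
Step 2 — delivered flow: Q_field = 11.543*(1 - 17/100) = 9.5806 m^3/s
Step 3 — volume delivered: V = 9.5806 * 12*3600 = 413880 m^3
Step 4 — area served: A = V / (depth/1000) = 413880 / 0.089 = 4650000 m^2
Therefore the field area that can be irrigated = 4650000 m^2.


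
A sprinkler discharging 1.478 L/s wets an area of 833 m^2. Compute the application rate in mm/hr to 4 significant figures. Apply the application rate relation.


Approach: apply the application rate relation, rate = (Q/A)*3600.
rate = (1.478 / 833) * 3600 = 6.388 mm/hr
Therefore the application rate = 6.388 mm/hr.


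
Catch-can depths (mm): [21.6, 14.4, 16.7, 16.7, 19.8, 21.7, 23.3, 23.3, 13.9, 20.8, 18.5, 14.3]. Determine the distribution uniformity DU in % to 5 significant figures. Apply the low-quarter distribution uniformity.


Approach: apply the low-quarter distribution uniformity, DU = (mean of lowest quarter of readings / overall mean)*100.
sorted lowest 3 of 12: [13.9, 14.3, 14.4] -> mean = 14.20000 mm
overall mean = 18.75000 mm
DU = (14.20000/18.75000)*100 = 75.733 %
Therefore the distribution uniformity DU = 75.733 %.


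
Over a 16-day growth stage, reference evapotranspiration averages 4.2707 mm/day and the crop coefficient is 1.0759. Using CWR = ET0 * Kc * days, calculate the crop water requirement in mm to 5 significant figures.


CWR = 4.2707 * 1.0759 * 16 = 73.518 mm
Therefore the crop water requirement = 73.518 mm.


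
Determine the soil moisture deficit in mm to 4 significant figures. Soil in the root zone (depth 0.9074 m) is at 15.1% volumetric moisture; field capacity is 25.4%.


Approach: apply the soil moisture deficit relation, SMD = (FC - theta)/100 * depth * 1000.
SMD = (25.4 - 15.1)/100 * 0.9074 * 1000 = 93.46 mm
Therefore the soil moisture deficit = 93.46 mm.


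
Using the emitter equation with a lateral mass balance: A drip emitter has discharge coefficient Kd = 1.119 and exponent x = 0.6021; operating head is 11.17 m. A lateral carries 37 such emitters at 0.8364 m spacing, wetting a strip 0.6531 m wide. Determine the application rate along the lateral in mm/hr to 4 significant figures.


Approach: apply the emitter equation with a lateral mass balance, q = Kd*h^x; Q = n*q; rate = Q/(n*spacing*width).
Step 1 — single emitter flow (q = Kd*h^x):
  q = 1.119 * 11.17^0.6021 = 4.78479 L/hr
Step 2 — total lateral flow: Q = 37 * 4.78479 = 177.037 L/hr
Step 3 — wetted area: A = 37 * 0.8364 * 0.6531 = 20.2114 m^2
Step 4 — application rate: Q/A = 177.037/20.2114 = 8.759 mm/hr
Therefore the application rate along the lateral = 8.759 mm/hr.


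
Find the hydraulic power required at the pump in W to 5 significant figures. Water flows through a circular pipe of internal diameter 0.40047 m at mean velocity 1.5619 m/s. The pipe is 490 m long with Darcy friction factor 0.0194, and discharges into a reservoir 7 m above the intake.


Approach: apply continuity + Darcy-Weisbach + hydraulic power, Q = A*v; hf = f*(L/D)*(v^2/(2g)); H = static + hf; P = rho*g*Q*H.
Step 1 — flow rate (continuity, Q = A*v):
  A = pi*(0.40047/2)^2 = 0.1259592 m^2
  Q = 0.1259592 * 1.5619 = 0.1967357 m^3/s
Step 2 — friction head loss (Darcy-Weisbach):
  hf = 0.0194 * (490/0.40047) * (1.5619^2 / (2*9.81))
  hf = 2.951449 m
Step 3 — total head: H = 7 + 2.951449 = 9.951449 m
Step 4 — hydraulic power (P = rho*g*Q*H):
  P = 1000 * 9.81 * 0.1967357 * 9.951449 = 19206 W
Therefore the hydraulic power required at the pump = 19206 W.


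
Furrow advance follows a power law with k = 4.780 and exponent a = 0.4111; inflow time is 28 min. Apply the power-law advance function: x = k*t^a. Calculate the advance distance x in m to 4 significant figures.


x = 4.780 * 28^0.4111 = 18.81 m
Therefore the advance distance x = 18.81 m.


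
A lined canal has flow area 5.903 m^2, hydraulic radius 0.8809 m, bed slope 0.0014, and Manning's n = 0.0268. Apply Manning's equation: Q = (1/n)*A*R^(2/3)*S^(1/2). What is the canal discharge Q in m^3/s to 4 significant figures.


Q = (1/0.0268) * 5.903 * 0.8809^(2/3) * 0.0014^(1/2) = 7.573 m^3/s
Therefore the canal discharge Q = 7.573 m^3/s.


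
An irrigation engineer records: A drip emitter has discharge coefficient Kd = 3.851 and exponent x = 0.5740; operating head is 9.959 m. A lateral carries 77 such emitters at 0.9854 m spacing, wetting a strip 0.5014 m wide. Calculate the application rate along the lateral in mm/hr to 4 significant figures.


Approach: apply the emitter equation with a lateral mass balance, q = Kd*h^x; Q = n*q; rate = Q/(n*spacing*width).
Step 1 — single emitter flow (q = Kd*h^x):
  q = 3.851 * 9.959^0.5740 = 14.4062 L/hr
Step 2 — total lateral flow: Q = 77 * 14.4062 = 1109.28 L/hr
Step 3 — wetted area: A = 77 * 0.9854 * 0.5014 = 38.0441 m^2
Step 4 — application rate: Q/A = 1109.28/38.0441 = 29.16 mm/hr
Therefore the application rate along the lateral = 29.16 mm/hr.


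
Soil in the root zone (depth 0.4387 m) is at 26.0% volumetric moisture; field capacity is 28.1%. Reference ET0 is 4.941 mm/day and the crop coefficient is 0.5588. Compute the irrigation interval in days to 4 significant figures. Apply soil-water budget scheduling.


Approach: apply soil-water budget scheduling, SMD = (FC-theta)/100*depth*1000; ETc = ET0*Kc; interval = SMD/ETc.
Step 1 — soil moisture deficit:
  SMD = (28.1 - 26.0)/100 * 0.4387 * 1000 = 9.21270 mm
Step 2 — daily crop ET (ETc = ET0*Kc):
  ETc = 4.941 * 0.5588 = 2.76103 mm/day
Step 3 — irrigation interval (SMD/ETc):
  interval = 9.21270 / 2.76103 = 3.337 days
Therefore the irrigation interval = 3.337 days.


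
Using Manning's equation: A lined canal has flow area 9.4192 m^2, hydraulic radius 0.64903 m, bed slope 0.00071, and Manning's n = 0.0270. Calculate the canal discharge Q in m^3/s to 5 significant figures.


Approach: apply Manning's equation, Q = (1/n)*A*R^(2/3)*S^(1/2).
Q = (1/0.0270) * 9.4192 * 0.64903^(2/3) * 0.00071^(1/2) = 6.9682 m^3/s
Therefore the canal discharge Q = 6.9682 m^3/s.


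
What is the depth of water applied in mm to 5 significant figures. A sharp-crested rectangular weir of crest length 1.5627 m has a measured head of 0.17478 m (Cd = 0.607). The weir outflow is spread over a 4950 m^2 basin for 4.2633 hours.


Approach: apply the rectangular weir equation with a volume-to-depth conversion, Q = (2/3)*Cd*L*sqrt(2g)*H^1.5; d = Q*t/A * 1000.
Step 1 — weir discharge:
  Q = (2/3)*0.607*1.5627*sqrt(2*9.81)*0.17478^1.5 = 0.2046728 m^3/s
Step 2 — volume: V = 0.2046728 * 4.2633*3600 = 3141.294 m^3
Step 3 — depth: d = V/A * 1000 = 3141.294/4950 * 1000 = 634.60 mm
Therefore the depth of water applied = 634.60 mm.


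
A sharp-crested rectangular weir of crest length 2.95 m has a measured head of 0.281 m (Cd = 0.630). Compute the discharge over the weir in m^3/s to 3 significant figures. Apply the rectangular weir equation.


Approach: apply the rectangular weir equation, Q = (2/3)*Cd*L*sqrt(2g)*H^1.5.
Q = (2/3)*0.630*2.95*sqrt(2*9.81)*0.281^1.5 = 0.817 m^3/s
Therefore the discharge over the weir = 0.817 m^3/s.


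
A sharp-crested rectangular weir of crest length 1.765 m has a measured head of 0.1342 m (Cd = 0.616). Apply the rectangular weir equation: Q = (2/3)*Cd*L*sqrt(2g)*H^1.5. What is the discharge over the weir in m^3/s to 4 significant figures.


Q = (2/3)*0.616*1.765*sqrt(2*9.81)*0.1342^1.5 = 0.1578 m^3/s
Therefore the discharge over the weir = 0.1578 m^3/s.


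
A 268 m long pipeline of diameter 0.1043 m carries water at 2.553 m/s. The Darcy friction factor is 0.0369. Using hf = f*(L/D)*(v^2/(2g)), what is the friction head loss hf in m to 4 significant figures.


hf = 0.0369 * (268/0.1043) * (2.553^2 / (2*9.81))
hf = 31.50 m
Therefore the friction head loss hf = 31.50 m.


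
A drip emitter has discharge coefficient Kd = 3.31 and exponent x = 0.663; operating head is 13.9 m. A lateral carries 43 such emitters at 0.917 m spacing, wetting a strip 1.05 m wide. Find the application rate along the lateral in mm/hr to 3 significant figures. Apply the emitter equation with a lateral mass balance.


Approach: apply the emitter equation with a lateral mass balance, q = Kd*h^x; Q = n*q; rate = Q/(n*spacing*width).
Step 1 — single emitter flow (q = Kd*h^x):
  q = 3.31 * 13.9^0.663 = 18.952 L/hr
Step 2 — total lateral flow: Q = 43 * 18.952 = 814.92 L/hr
Step 3 — wetted area: A = 43 * 0.917 * 1.05 = 41.403 m^2
Step 4 — application rate: Q/A = 814.92/41.403 = 19.7 mm/hr
Therefore the application rate along the lateral = 19.7 mm/hr.


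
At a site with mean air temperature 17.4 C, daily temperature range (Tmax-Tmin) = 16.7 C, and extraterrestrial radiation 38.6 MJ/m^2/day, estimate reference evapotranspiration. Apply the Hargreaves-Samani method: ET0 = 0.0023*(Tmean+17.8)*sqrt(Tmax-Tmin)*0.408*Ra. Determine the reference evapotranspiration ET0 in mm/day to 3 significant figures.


ET0 = 0.0023*(17.4+17.8)*sqrt(16.7)*0.408*38.6 = 5.21 mm/day
Therefore the reference evapotranspiration ET0 = 5.21 mm/day.


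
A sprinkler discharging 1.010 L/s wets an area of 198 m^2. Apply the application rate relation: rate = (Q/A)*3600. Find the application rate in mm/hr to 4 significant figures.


rate = (1.010 / 198) * 3600 = 18.36 mm/hr
Therefore the application rate = 18.36 mm/hr.


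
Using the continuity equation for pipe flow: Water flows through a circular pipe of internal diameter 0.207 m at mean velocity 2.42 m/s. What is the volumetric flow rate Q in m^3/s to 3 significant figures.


Approach: apply the continuity equation for pipe flow, Q = A * v with A = pi*(D/2)^2.
A = pi*(0.207/2)^2 = 0.033654 m^2
Q = 0.033654 * 2.42 = 0.0814 m^3/s
Therefore the volumetric flow rate Q = 0.0814 m^3/s.


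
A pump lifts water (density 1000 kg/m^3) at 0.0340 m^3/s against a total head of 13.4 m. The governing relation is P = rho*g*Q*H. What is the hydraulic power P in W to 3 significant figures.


P = 1000 * 9.81 * 0.0340 * 13.4 = 4470 W
Therefore the hydraulic power P = 4470 W.


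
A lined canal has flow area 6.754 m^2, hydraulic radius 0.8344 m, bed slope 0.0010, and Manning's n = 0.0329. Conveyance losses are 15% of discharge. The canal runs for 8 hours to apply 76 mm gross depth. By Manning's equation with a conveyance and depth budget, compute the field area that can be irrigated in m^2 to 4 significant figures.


Approach: apply Manning's equation with a conveyance and depth budget, Q = (1/n)*A*R^(2/3)*S^(1/2); Q_field = Q*(1-loss); Area = Q_field*t/(d/1000).
Step 1 — canal discharge (Manning's equation):
  Q = (1/0.0329) * 6.754 * 0.8344^(2/3) * 0.0010^(1/2) = 5.75371 m^3/s
Step 2 — delivered flow: Q_field = 5.75371*(1 - 15/100) = 4.89065 m^3/s
Step 3 — volume delivered: V = 4.89065 * 8*3600 = 140851 m^3
Step 4 — area served: A = V / (depth/1000) = 140851 / 0.076 = 1853000 m^2
Therefore the field area that can be irrigated = 1853000 m^2.


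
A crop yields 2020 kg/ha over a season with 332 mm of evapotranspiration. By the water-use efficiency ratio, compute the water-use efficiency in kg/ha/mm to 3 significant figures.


Approach: apply the water-use efficiency ratio, WUE = yield/ET.
WUE = 2020 / 332 = 6.08 kg/ha/mm
Therefore the water-use efficiency = 6.08 kg/ha/mm.


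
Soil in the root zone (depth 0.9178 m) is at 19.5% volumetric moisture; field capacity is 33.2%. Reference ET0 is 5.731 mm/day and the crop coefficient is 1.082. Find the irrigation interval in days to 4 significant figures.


Approach: apply soil-water budget scheduling, SMD = (FC-theta)/100*depth*1000; ETc = ET0*Kc; interval = SMD/ETc.
Step 1 — soil moisture deficit:
  SMD = (33.2 - 19.5)/100 * 0.9178 * 1000 = 125.739 mm
Step 2 — daily crop ET (ETc = ET0*Kc):
  ETc = 5.731 * 1.082 = 6.20094 mm/day
Step 3 — irrigation interval (SMD/ETc):
  interval = 125.739 / 6.20094 = 20.28 days
Therefore the irrigation interval = 20.28 days.


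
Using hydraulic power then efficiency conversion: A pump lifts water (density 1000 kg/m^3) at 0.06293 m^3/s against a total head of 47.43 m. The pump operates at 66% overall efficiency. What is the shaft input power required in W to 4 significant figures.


Approach: apply hydraulic power then efficiency conversion, P = rho*g*Q*H; P_in = P/eta.
Step 1 — hydraulic power (P = rho*g*Q*H):
  P = 1000 * 9.81 * 0.06293 * 47.43 = 29280.6 W
Step 2 — input power: P_in = P/eta = 29280.6 / 0.66 = 44360 W
Therefore the shaft input power required = 44360 W.


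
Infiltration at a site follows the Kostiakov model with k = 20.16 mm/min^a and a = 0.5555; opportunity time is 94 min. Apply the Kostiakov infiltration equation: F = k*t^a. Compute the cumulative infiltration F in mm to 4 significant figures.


F = 20.16 * 94^0.5555 = 251.5 mm
Therefore the cumulative infiltration F = 251.5 mm.


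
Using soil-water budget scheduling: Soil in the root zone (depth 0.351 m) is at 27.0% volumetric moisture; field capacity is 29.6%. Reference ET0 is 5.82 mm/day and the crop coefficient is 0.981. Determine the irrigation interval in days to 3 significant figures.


Approach: apply soil-water budget scheduling, SMD = (FC-theta)/100*depth*1000; ETc = ET0*Kc; interval = SMD/ETc.
Step 1 — soil moisture deficit:
  SMD = (29.6 - 27.0)/100 * 0.351 * 1000 = 9.1260 mm
Step 2 — daily crop ET (ETc = ET0*Kc):
  ETc = 5.82 * 0.981 = 5.7094 mm/day
Step 3 — irrigation interval (SMD/ETc):
  interval = 9.1260 / 5.7094 = 1.60 days
Therefore the irrigation interval = 1.60 days.


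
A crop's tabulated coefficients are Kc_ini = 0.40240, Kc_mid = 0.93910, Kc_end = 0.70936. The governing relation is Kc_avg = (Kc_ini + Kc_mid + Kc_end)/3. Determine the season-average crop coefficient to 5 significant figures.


Kc_avg = (0.40240 + 0.93910 + 0.70936)/3 = 0.68362
Therefore the season-average crop coefficient = 0.68362.


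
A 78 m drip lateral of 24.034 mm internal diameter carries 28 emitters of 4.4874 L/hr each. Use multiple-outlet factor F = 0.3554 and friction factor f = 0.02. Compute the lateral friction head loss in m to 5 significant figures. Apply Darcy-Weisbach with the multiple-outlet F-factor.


Approach: apply Darcy-Weisbach with the multiple-outlet F-factor, Q = n*q/(3600*1000) m^3/s; v = Q/A; hf = F*f*(L/D)*(v^2/(2g)).
Q = 28*4.4874/(3600*1000) = 3.490200e-05 m^3/s
A = pi*(24.034e-3/2)^2 = 4.536720e-04 m^2, so v = Q/A = 0.07693223 m/s
hf = 0.3554*0.02*(78/0.024034)*(0.07693223^2/(2*9.81)) = 0.0069588 m
Therefore the lateral friction head loss = 0.0069588 m.


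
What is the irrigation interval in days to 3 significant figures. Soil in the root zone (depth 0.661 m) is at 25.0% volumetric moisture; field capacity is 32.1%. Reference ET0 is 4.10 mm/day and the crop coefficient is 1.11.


Approach: apply soil-water budget scheduling, SMD = (FC-theta)/100*depth*1000; ETc = ET0*Kc; interval = SMD/ETc.
Step 1 — soil moisture deficit:
  SMD = (32.1 - 25.0)/100 * 0.661 * 1000 = 46.931 mm
Step 2 — daily crop ET (ETc = ET0*Kc):
  ETc = 4.10 * 1.11 = 4.5510 mm/day
Step 3 — irrigation interval (SMD/ETc):
  interval = 46.931 / 4.5510 = 10.3 days
Therefore the irrigation interval = 10.3 days.


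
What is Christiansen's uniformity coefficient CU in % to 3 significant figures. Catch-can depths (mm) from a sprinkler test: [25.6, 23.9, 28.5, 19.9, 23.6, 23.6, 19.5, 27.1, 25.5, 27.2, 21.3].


Approach: apply Christiansen's uniformity coefficient, CU = (1 - mean_abs_deviation/mean)*100.
mean = 24.155 mm
mean |d_i - mean| = 2.3868 mm
CU = (1 - 2.3868/24.155)*100 = 90.1 %
Therefore Christiansen's uniformity coefficient CU = 90.1 %.


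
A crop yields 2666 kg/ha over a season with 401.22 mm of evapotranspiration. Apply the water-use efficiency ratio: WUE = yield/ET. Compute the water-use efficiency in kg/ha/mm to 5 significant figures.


WUE = 2666 / 401.22 = 6.6447 kg/ha/mm
Therefore the water-use efficiency = 6.6447 kg/ha/mm.


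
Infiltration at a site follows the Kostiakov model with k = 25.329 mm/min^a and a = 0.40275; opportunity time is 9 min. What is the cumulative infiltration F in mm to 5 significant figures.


Approach: apply the Kostiakov infiltration equation, F = k*t^a.
F = 25.329 * 9^0.40275 = 61.368 mm
Therefore the cumulative infiltration F = 61.368 mm.


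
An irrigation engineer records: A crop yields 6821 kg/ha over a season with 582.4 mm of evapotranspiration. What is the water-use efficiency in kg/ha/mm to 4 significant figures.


Approach: apply the water-use efficiency ratio, WUE = yield/ET.
WUE = 6821 / 582.4 = 11.71 kg/ha/mm
Therefore the water-use efficiency = 11.71 kg/ha/mm.


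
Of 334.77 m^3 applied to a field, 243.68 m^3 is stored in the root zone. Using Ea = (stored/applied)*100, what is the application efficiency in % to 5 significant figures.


Ea = (243.68/334.77)*100 = 72.790 %
Therefore the application efficiency = 72.790 %.


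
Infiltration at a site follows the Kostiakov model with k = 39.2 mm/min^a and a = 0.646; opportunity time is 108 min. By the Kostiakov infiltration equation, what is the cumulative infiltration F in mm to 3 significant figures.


Approach: apply the Kostiakov infiltration equation, F = k*t^a.
F = 39.2 * 108^0.646 = 807 mm
Therefore the cumulative infiltration F = 807 mm.


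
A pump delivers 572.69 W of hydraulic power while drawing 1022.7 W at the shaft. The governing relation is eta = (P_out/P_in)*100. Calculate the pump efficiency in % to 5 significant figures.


eta = (572.69 / 1022.7) * 100 = 55.998 %
Therefore the pump efficiency = 55.998 %.


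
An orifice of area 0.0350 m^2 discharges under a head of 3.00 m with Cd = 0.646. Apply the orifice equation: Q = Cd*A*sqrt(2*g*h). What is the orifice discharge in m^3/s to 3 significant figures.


Q = 0.646 * 0.0350 * sqrt(2*9.81*3.00) = 0.173 m^3/s
Therefore the orifice discharge = 0.173 m^3/s.


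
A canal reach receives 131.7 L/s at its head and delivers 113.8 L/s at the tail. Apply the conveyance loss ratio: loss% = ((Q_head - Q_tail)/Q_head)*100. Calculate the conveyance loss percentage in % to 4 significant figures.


loss = ((131.7 - 113.8)/131.7)*100 = 13.59 %
Therefore the conveyance loss percentage = 13.59 %.


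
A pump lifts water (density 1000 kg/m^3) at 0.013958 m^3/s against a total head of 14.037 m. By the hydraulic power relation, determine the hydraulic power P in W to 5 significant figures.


Approach: apply the hydraulic power relation, P = rho*g*Q*H.
P = 1000 * 9.81 * 0.013958 * 14.037 = 1922.1 W
Therefore the hydraulic power P = 1922.1 W.


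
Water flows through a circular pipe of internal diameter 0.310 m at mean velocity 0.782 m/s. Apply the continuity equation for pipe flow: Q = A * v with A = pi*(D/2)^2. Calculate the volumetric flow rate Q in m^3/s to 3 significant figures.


A = pi*(0.310/2)^2 = 0.075477 m^2
Q = 0.075477 * 0.782 = 0.0590 m^3/s
Therefore the volumetric flow rate Q = 0.0590 m^3/s.
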